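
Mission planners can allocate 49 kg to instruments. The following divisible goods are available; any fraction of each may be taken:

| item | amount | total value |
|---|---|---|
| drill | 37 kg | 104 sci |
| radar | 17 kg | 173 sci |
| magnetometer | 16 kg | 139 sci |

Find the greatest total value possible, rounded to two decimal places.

Take in order of value per unit:
- radar (173/17 per unit): all 17 → value 173, running total 173.00
- magnetometer (139/16 per unit): all 16 → value 139, running total 312.00
- drill (104/37 per unit): 16 of 37 → value 16×104/37 = 44.9730, running total 356.97
Total 356.97.

356.97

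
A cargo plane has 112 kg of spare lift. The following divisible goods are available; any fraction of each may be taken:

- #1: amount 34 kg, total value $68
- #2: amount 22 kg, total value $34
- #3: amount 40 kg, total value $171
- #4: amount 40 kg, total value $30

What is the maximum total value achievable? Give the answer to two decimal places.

285.00

Take in order of value per unit:
- #3 (171/40 per unit): all 40 → value 171, running total 171.00
- #1 (68/34 per unit): all 34 → value 68, running total 239.00
- #2 (34/22 per unit): all 22 → value 34, running total 273.00
- #4 (30/40 per unit): 16 of 40 → value 16×30/40 = 12.0000, running total 285.00
Total 285.00.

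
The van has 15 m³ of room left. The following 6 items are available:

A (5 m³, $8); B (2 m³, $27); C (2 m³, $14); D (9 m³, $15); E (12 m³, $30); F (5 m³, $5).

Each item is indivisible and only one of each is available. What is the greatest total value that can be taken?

$57

Check high-value combinations within 15 m³:
- B+E: volume 2+12=14, value 27+30=57
- B+C+D: volume 2+2+9=13, value 27+14+15=56
- A+B+C+F: volume 5+2+2+5=14, value 8+27+14+5=54
- A+B+C: volume 5+2+2=9, value 8+27+14=49
Best: $57.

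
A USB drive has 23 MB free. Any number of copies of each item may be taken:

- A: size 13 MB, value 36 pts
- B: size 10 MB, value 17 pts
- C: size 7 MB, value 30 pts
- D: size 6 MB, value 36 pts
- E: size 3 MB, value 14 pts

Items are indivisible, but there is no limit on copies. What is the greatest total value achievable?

122 pts

Best value-per-unit is D at 36/6; filling with it alone gives 3×36 = 108.
Optimal mix: 3×D + 1×E → size 21, value 122.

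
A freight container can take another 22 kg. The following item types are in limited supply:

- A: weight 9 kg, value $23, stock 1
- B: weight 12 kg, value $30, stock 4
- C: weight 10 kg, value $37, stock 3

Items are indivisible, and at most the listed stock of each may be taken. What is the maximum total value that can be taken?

Top feasible selections:
- 2×C: weight 20, value 74
- 1×B + 1×C: weight 22, value 67
- 1×A + 1×C: weight 19, value 60
- 1×A + 1×B: weight 21, value 53
Best: $74.

$74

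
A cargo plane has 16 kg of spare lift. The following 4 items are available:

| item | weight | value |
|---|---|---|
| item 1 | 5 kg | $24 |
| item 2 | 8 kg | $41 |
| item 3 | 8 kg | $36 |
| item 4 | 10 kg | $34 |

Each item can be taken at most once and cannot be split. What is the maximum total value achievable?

$77

Check high-value combinations within 16 kg:
- item 2+item 3: weight 8+8=16, value 41+36=77
- item 1+item 2: weight 5+8=13, value 24+41=65
- item 1+item 3: weight 5+8=13, value 24+36=60
Best: $77.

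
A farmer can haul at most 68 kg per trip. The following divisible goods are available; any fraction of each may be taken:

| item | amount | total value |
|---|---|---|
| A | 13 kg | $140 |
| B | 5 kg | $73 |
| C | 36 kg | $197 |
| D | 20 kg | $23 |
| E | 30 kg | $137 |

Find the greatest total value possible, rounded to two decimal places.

473.93

Take in order of value per unit:
- B (73/5 per unit): all 5 → value 73, running total 73.00
- A (140/13 per unit): all 13 → value 140, running total 213.00
- C (197/36 per unit): all 36 → value 197, running total 410.00
- E (137/30 per unit): 14 of 30 → value 14×137/30 = 63.9333, running total 473.93
Total 473.93.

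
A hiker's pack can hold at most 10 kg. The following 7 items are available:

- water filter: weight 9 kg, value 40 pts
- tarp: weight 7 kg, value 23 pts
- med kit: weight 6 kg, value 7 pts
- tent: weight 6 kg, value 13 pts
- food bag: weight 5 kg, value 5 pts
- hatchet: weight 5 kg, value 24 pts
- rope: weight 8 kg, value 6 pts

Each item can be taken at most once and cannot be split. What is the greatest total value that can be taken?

Check high-value combinations within 10 kg:
- water filter: weight 9, value 40
- food bag+hatchet: weight 5+5=10, value 5+24=29
- hatchet: weight 5, value 24
- tarp: weight 7, value 23
- tent: weight 6, value 13
Best: 40 pts.

40 pts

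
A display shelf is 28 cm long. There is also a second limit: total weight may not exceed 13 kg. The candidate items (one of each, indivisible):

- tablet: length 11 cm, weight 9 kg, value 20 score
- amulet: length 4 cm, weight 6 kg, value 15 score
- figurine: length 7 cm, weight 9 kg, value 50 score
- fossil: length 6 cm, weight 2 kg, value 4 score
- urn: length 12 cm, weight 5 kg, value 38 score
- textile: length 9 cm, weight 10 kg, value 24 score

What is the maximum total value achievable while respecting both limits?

57 score

Feasible sets respecting both limits:
- amulet+fossil+urn: length 22, weight 13, value 57
- figurine+fossil: length 13, weight 11, value 54
- amulet+urn: length 16, weight 11, value 53
- figurine: length 7, weight 9, value 50
Best: 57 score.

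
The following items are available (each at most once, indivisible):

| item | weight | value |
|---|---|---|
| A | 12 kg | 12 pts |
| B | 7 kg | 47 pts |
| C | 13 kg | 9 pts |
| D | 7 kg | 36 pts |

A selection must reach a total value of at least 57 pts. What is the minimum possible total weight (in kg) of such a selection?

14

Subsets with value ≥ 57, sorted by total weight:
- B+D: weight 14, value 83
- A+B: weight 19, value 59
- A+B+D: weight 26, value 95
- B+C+D: weight 27, value 92
Minimum weight: 14 kg.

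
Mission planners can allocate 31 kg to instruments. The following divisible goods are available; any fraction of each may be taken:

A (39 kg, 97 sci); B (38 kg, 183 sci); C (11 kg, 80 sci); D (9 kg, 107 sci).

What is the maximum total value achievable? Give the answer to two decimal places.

239.97

Take in order of value per unit:
- D (107/9 per unit): all 9 → value 107, running total 107.00
- C (80/11 per unit): all 11 → value 80, running total 187.00
- B (183/38 per unit): 11 of 38 → value 11×183/38 = 52.9737, running total 239.97
Total 239.97.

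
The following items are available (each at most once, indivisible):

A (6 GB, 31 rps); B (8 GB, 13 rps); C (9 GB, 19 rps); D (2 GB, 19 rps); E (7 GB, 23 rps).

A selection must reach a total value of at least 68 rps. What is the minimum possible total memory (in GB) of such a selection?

Subsets with value ≥ 68, sorted by total memory:
- A+D+E: memory 15, value 73
- A+C+D: memory 17, value 69
Minimum memory: 15 GB.

15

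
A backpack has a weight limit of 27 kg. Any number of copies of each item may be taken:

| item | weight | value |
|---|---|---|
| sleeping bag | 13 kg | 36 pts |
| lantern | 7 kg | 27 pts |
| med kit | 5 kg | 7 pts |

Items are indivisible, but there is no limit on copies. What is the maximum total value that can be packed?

90 pts

Best value-per-unit is lantern at 27/7; filling with it alone gives 3×27 = 81.
Optimal mix: 1×sleeping bag + 2×lantern → weight 27, value 90.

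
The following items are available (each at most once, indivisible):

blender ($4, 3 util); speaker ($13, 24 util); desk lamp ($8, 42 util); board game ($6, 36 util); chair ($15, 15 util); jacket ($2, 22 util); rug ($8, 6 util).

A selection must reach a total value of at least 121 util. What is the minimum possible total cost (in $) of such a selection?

Subsets with value ≥ 121, sorted by total cost:
- speaker+desk lamp+board game+jacket: cost 29, value 124
- blender+speaker+desk lamp+board game+jacket: cost 33, value 127
- speaker+desk lamp+board game+jacket+rug: cost 37, value 130
Minimum cost: 29 $.

29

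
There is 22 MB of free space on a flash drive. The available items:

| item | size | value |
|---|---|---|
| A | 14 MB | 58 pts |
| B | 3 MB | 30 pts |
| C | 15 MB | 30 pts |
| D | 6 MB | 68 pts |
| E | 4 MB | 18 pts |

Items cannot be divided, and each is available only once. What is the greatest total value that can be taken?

126 pts

Check high-value combinations within 22 MB:
- A+D: size 14+6=20, value 58+68=126
- B+D+E: size 3+6+4=13, value 30+68+18=116
- A+B+E: size 14+3+4=21, value 58+30+18=106
Best: 126 pts.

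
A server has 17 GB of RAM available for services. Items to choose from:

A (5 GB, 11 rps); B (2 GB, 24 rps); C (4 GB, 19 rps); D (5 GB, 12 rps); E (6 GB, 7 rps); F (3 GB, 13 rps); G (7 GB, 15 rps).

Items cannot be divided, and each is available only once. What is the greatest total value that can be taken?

71 rps

Check high-value combinations within 17 GB:
- B+C+F+G: memory 2+4+3+7=16, value 24+19+13+15=71
- B+C+D+F: memory 2+4+5+3=14, value 24+19+12+13=68
- A+B+C+F: memory 5+2+4+3=14, value 11+24+19+13=67
Best: 71 rps.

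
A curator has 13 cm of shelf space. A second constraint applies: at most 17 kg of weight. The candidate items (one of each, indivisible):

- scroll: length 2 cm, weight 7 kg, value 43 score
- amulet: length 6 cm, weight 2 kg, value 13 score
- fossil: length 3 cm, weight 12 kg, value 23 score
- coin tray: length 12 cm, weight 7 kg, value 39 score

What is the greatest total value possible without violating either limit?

56 score

Feasible sets respecting both limits:
- scroll+amulet: length 8, weight 9, value 56
- scroll: length 2, weight 7, value 43
- coin tray: length 12, weight 7, value 39
Best: 56 score.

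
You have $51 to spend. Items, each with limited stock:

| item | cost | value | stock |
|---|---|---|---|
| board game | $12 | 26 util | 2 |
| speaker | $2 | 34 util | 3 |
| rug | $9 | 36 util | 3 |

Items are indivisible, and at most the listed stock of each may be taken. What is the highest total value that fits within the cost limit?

236 util

Top feasible selections:
- 1×board game + 3×speaker + 3×rug: cost 45, value 236
- 2×board game + 3×speaker + 2×rug: cost 48, value 226
Best: 236 util.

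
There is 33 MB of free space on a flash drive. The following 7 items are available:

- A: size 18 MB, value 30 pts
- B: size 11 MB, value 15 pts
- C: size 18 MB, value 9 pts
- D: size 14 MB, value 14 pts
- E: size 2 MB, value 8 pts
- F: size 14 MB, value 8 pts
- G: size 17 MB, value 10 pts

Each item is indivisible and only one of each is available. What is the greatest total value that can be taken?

53 pts

Check high-value combinations within 33 MB:
- A+B+E: size 18+11+2=31, value 30+15+8=53
- A+B: size 18+11=29, value 30+15=45
- A+D: size 18+14=32, value 30+14=44
- A+E: size 18+2=20, value 30+8=38
Best: 53 pts.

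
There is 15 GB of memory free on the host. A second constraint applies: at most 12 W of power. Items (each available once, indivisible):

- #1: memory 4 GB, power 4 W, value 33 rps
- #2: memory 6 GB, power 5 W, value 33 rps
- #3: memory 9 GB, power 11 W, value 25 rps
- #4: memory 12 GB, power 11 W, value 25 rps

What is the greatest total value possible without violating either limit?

Feasible sets respecting both limits:
- #1+#2: memory 10, power 9, value 66
- #1: memory 4, power 4, value 33
- #2: memory 6, power 5, value 33
- #3: memory 9, power 11, value 25
Best: 66 rps.

66 rps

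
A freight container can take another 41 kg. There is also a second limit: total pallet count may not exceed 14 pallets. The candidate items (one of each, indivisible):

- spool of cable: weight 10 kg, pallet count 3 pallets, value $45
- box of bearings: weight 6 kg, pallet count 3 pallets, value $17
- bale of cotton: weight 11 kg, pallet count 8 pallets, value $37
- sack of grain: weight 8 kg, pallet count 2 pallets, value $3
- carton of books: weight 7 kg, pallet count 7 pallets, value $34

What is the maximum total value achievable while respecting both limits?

Feasible sets respecting both limits:
- spool of cable+box of bearings+bale of cotton: weight 27, pallet count 14, value 99
- spool of cable+box of bearings+carton of books: weight 23, pallet count 13, value 96
- spool of cable+bale of cotton+sack of grain: weight 29, pallet count 13, value 85
- spool of cable+bale of cotton: weight 21, pallet count 11, value 82
Best: $99.

$99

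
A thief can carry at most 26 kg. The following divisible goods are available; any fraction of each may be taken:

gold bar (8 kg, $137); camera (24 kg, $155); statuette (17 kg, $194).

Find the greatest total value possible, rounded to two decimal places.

337.46

Take in order of value per unit:
- gold bar (137/8 per unit): all 8 → value 137, running total 137.00
- statuette (194/17 per unit): all 17 → value 194, running total 331.00
- camera (155/24 per unit): 1 of 24 → value 1×155/24 = 6.4583, running total 337.46
Total 337.46.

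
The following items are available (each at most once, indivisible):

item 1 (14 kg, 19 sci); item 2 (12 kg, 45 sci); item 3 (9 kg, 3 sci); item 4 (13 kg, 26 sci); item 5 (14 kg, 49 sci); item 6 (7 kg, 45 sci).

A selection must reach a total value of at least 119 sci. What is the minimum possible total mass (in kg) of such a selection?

Subsets with value ≥ 119, sorted by total mass:
- item 2+item 5+item 6: mass 33, value 139
- item 4+item 5+item 6: mass 34, value 120
Minimum mass: 33 kg.

33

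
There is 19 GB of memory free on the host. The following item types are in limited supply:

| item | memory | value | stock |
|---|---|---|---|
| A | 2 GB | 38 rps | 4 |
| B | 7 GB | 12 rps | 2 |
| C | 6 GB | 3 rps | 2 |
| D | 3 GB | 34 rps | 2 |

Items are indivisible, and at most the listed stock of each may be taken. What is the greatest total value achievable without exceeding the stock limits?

Best selections within memory 19 and stock limits:
- 4×A + 2×D: memory 14, value 220
- 4×A + 1×B + 1×D: memory 18, value 198
- 3×A + 1×B + 2×D: memory 19, value 194
- 4×A + 1×C + 1×D: memory 17, value 189
Best: 220 rps.

220 rps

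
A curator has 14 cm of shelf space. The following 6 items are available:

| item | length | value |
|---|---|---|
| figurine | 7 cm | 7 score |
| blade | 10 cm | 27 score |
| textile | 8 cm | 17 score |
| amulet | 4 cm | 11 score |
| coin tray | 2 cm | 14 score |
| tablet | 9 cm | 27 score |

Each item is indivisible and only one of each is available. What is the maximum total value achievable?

42 score

Check high-value combinations within 14 cm:
- textile+amulet+coin tray: length 8+4+2=14, value 17+11+14=42
- coin tray+tablet: length 2+9=11, value 14+27=41
- blade+coin tray: length 10+2=12, value 27+14=41
Best: 42 score.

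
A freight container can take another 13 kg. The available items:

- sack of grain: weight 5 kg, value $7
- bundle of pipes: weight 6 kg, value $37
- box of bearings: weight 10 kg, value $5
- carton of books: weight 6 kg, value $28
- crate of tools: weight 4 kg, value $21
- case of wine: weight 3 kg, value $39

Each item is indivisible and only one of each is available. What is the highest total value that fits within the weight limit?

Check high-value combinations within 13 kg:
- bundle of pipes+crate of tools+case of wine: weight 6+4+3=13, value 37+21+39=97
- carton of books+crate of tools+case of wine: weight 6+4+3=13, value 28+21+39=88
- bundle of pipes+case of wine: weight 6+3=9, value 37+39=76
Best: $97.

$97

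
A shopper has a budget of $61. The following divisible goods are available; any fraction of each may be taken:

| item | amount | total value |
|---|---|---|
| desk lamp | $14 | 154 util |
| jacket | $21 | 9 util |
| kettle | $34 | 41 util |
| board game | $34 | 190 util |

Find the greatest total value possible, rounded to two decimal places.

Take in order of value per unit:
- desk lamp (154/14 per unit): all 14 → value 154, running total 154.00
- board game (190/34 per unit): all 34 → value 190, running total 344.00
- kettle (41/34 per unit): 13 of 34 → value 13×41/34 = 15.6765, running total 359.68
Total 359.68.

359.68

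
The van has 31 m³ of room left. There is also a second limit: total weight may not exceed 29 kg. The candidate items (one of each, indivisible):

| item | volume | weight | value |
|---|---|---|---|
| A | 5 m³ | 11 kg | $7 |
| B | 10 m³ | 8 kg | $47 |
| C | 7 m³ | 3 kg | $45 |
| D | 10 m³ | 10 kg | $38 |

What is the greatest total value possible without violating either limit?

$130

Feasible sets respecting both limits:
- B+C+D: volume 27, weight 21, value 130
- A+B+C: volume 22, weight 22, value 99
- B+C: volume 17, weight 11, value 92
- A+B+D: volume 25, weight 29, value 92
Best: $130.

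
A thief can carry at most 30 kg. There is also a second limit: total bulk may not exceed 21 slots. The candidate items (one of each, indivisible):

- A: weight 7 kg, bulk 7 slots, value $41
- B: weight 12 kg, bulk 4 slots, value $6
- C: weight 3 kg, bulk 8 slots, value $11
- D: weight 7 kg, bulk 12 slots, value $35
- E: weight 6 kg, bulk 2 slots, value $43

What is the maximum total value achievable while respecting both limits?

$119

Feasible sets respecting both limits:
- A+D+E: weight 20, bulk 21, value 119
- A+B+C+E: weight 28, bulk 21, value 101
- A+C+E: weight 16, bulk 17, value 95
Best: $119.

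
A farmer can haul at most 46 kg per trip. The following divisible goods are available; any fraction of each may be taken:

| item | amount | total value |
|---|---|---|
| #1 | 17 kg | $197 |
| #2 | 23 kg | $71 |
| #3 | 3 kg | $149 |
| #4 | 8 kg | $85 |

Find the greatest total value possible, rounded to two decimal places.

486.57

Take in order of value per unit:
- #3 (149/3 per unit): all 3 → value 149, running total 149.00
- #1 (197/17 per unit): all 17 → value 197, running total 346.00
- #4 (85/8 per unit): all 8 → value 85, running total 431.00
- #2 (71/23 per unit): 18 of 23 → value 18×71/23 = 55.5652, running total 486.57
Total 486.57.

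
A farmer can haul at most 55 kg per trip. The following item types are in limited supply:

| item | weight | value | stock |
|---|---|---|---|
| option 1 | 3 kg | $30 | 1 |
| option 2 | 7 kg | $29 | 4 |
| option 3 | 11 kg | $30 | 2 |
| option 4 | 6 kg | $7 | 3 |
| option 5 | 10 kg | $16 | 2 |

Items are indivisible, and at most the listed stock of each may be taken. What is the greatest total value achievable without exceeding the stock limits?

Best selections within weight 55 and stock limits:
- 1×option 1 + 4×option 2 + 2×option 3: weight 53, value 206
- 1×option 1 + 4×option 2 + 1×option 3 + 1×option 5: weight 52, value 192
- 1×option 1 + 4×option 2 + 1×option 3 + 2×option 4: weight 54, value 190
Best: $206.

$206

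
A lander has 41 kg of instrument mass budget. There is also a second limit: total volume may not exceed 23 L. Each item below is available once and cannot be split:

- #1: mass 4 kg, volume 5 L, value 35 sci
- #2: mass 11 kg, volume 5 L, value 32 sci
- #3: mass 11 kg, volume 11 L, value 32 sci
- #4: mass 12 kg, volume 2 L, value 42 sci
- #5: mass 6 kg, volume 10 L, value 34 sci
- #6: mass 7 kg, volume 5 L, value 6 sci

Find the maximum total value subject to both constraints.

Feasible sets respecting both limits:
- #1+#2+#4+#5: mass 33, volume 22, value 143
- #1+#2+#3+#4: mass 38, volume 23, value 141
- #1+#4+#5+#6: mass 29, volume 22, value 117
- #1+#2+#4+#6: mass 34, volume 17, value 115
Best: 143 sci.

143 sci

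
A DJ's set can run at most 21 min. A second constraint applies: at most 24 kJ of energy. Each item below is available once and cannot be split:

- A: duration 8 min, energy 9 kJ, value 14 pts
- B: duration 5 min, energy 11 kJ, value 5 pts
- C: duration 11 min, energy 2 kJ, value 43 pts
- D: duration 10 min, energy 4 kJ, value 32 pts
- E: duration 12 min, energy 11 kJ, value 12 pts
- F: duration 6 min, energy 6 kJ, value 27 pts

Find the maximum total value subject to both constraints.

Feasible sets respecting both limits:
- C+D: duration 21, energy 6, value 75
- C+F: duration 17, energy 8, value 70
- B+D+F: duration 21, energy 21, value 64
Best: 75 pts.

75 pts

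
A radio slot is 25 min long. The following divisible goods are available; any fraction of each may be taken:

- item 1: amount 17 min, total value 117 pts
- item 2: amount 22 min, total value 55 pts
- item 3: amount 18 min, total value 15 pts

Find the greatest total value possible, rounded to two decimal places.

Take in order of value per unit:
- item 1 (117/17 per unit): all 17 → value 117, running total 117.00
- item 2 (55/22 per unit): 8 of 22 → value 8×55/22 = 20.0000, running total 137.00
Total 137.00.

137.00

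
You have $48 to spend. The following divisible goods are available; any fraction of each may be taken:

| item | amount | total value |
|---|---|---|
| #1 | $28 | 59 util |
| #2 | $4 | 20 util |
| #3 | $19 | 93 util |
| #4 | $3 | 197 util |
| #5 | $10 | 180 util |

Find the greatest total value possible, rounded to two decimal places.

515.29

Take in order of value per unit:
- #4 (197/3 per unit): all 3 → value 197, running total 197.00
- #5 (180/10 per unit): all 10 → value 180, running total 377.00
- #2 (20/4 per unit): all 4 → value 20, running total 397.00
- #3 (93/19 per unit): all 19 → value 93, running total 490.00
- #1 (59/28 per unit): 12 of 28 → value 12×59/28 = 25.2857, running total 515.29
Total 515.29.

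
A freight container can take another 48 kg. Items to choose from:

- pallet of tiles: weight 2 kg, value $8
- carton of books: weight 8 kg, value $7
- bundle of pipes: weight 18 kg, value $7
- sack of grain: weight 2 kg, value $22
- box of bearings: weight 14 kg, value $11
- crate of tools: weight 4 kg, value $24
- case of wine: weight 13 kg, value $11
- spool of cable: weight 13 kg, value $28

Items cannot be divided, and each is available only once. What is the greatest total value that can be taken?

This is a 0/1 knapsack; check combinations near the capacity.
- pallet of tiles+sack of grain+box of bearings+crate of tools+case of wine+spool of cable: weight 2+2+14+4+13+13=48, value 8+22+11+24+11+28=104
- pallet of tiles+carton of books+sack of grain+crate of tools+case of wine+spool of cable: weight 2+8+2+4+13+13=42, value 8+7+22+24+11+28=100
- pallet of tiles+carton of books+sack of grain+box of bearings+crate of tools+spool of cable: weight 2+8+2+14+4+13=43, value 8+7+22+11+24+28=100
- sack of grain+box of bearings+crate of tools+case of wine+spool of cable: weight 2+14+4+13+13=46, value 22+11+24+11+28=96
Best: $104.

$104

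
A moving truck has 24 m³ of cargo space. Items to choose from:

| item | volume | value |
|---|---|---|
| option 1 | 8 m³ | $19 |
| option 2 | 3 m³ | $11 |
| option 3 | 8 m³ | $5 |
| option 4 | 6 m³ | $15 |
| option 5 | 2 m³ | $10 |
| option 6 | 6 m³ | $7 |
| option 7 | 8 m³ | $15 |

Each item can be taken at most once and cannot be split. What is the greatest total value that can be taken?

This is a 0/1 knapsack; check combinations near the capacity.
- option 1+option 4+option 5+option 7: volume 8+6+2+8=24, value 19+15+10+15=59
- option 1+option 2+option 4+option 5: volume 8+3+6+2=19, value 19+11+15+10=55
- option 1+option 2+option 5+option 7: volume 8+3+2+8=21, value 19+11+10+15=55
- option 1+option 2+option 4+option 6: volume 8+3+6+6=23, value 19+11+15+7=52
Best: $59.

$59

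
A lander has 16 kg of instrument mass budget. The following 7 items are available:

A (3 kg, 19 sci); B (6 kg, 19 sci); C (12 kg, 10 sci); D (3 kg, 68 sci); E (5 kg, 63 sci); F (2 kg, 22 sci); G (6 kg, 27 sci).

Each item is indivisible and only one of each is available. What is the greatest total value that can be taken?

Check high-value combinations within 16 kg:
- D+E+F+G: mass 3+5+2+6=16, value 68+63+22+27=180
- A+D+E+F: mass 3+3+5+2=13, value 19+68+63+22=172
- B+D+E+F: mass 6+3+5+2=16, value 19+68+63+22=172
- D+E+G: mass 3+5+6=14, value 68+63+27=158
Best: 180 sci.

180 sci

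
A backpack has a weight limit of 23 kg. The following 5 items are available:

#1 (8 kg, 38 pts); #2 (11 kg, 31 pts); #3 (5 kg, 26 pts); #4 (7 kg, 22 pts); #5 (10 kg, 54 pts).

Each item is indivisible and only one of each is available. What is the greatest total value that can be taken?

118 pts

Check high-value combinations within 23 kg:
- #1+#3+#5: weight 8+5+10=23, value 38+26+54=118
- #3+#4+#5: weight 5+7+10=22, value 26+22+54=102
- #1+#5: weight 8+10=18, value 38+54=92
- #1+#3+#4: weight 8+5+7=20, value 38+26+22=86
Best: 118 pts.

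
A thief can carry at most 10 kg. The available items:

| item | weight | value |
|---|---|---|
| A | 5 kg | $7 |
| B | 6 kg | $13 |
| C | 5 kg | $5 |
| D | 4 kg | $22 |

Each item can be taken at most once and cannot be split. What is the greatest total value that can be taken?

Check high-value combinations within 10 kg:
- B+D: weight 6+4=10, value 13+22=35
- A+D: weight 5+4=9, value 7+22=29
- C+D: weight 5+4=9, value 5+22=27
- D: weight 4, value 22
Best: $35.

$35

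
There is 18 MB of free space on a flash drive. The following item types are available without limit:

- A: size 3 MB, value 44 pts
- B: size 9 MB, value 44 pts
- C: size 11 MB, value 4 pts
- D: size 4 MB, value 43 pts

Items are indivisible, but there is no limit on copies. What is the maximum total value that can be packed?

Best value-per-unit is A at 44/3, and filling with it alone uses size 6×3=18. No mix of the others beats 6×44 = 264.

264 pts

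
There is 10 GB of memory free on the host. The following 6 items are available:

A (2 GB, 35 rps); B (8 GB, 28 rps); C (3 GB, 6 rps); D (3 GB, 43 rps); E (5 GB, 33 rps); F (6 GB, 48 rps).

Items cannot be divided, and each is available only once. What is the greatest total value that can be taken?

Check high-value combinations within 10 GB:
- A+D+E: memory 2+3+5=10, value 35+43+33=111
- D+F: memory 3+6=9, value 43+48=91
- A+C+D: memory 2+3+3=8, value 35+6+43=84
- A+F: memory 2+6=8, value 35+48=83
- A+D: memory 2+3=5, value 35+43=78
Best: 111 rps.

111 rps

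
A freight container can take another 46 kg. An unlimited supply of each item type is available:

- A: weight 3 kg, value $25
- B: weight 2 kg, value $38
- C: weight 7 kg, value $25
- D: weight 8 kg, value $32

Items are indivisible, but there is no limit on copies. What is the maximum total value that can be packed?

$874

Best value-per-unit is B at 38/2, and filling with it alone uses weight 23×2=46. No mix of the others beats 23×38 = 874.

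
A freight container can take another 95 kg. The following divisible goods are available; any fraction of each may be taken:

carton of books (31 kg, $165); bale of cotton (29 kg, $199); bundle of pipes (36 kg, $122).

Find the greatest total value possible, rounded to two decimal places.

Take in order of value per unit:
- bale of cotton (199/29 per unit): all 29 → value 199, running total 199.00
- carton of books (165/31 per unit): all 31 → value 165, running total 364.00
- bundle of pipes (122/36 per unit): 35 of 36 → value 35×122/36 = 118.6111, running total 482.61
Total 482.61.

482.61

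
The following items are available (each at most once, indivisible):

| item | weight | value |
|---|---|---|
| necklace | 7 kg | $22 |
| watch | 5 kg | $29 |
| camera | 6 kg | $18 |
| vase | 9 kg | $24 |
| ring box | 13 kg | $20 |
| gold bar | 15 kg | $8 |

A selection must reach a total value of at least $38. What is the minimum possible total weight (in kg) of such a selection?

Subsets with value ≥ 38, sorted by total weight:
- watch+camera: weight 11, value 47
- necklace+watch: weight 12, value 51
Minimum weight: 11 kg.

11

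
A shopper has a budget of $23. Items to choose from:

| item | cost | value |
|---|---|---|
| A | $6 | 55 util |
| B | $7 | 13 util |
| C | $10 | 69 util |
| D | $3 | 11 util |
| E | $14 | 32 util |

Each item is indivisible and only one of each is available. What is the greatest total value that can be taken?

137 util

Check high-value combinations within $23:
- A+B+C: cost 6+7+10=23, value 55+13+69=137
- A+C+D: cost 6+10+3=19, value 55+69+11=135
- A+C: cost 6+10=16, value 55+69=124
- A+D+E: cost 6+3+14=23, value 55+11+32=98
- B+C+D: cost 7+10+3=20, value 13+69+11=93
Best: 137 util.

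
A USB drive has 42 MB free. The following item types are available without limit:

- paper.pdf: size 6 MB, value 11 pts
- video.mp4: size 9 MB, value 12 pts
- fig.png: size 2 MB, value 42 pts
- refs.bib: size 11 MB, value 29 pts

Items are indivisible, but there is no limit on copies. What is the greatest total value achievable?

882 pts

Best value-per-unit is fig.png at 42/2, and filling with it alone uses size 21×2=42. No mix of the others beats 21×42 = 882.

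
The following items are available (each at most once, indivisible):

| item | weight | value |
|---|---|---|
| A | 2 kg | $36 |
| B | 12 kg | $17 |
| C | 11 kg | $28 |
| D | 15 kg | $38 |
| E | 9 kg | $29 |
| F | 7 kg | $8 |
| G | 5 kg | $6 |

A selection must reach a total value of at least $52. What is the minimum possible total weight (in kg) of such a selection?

Subsets with value ≥ 52, sorted by total weight:
- A+E: weight 11, value 65
- A+C: weight 13, value 64
Minimum weight: 11 kg.

11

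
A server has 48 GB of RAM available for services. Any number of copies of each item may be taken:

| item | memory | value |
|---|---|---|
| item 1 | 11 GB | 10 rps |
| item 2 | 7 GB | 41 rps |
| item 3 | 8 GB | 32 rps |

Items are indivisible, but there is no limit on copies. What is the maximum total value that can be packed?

246 rps

Best value-per-unit is item 2 at 41/7, and filling with it alone uses memory 6×7=42. No mix of the others beats 6×41 = 246.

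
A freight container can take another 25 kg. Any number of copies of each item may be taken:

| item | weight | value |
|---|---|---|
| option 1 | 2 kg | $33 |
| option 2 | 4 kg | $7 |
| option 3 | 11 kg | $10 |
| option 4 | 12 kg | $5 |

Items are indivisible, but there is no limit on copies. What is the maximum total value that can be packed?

Best value-per-unit is option 1 at 33/2, and filling with it alone uses weight 12×2=24. No mix of the others beats 12×33 = 396.

$396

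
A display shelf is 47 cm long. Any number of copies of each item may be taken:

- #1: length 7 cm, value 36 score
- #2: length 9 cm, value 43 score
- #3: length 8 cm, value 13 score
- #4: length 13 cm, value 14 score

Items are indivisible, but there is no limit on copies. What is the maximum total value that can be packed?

Best value-per-unit is #1 at 36/7; filling with it alone gives 6×36 = 216.
Optimal mix: 4×#1 + 2×#2 → length 46, value 230.

230 score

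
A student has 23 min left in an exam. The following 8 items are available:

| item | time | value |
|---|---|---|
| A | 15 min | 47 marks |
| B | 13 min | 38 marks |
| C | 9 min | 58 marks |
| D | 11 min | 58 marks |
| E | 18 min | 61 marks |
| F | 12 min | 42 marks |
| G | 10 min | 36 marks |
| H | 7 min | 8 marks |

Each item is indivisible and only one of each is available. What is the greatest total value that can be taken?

Check high-value combinations within 23 min:
- C+D: time 9+11=20, value 58+58=116
- C+F: time 9+12=21, value 58+42=100
- D+F: time 11+12=23, value 58+42=100
- B+C: time 13+9=22, value 38+58=96
Best: 116 marks.

116 marks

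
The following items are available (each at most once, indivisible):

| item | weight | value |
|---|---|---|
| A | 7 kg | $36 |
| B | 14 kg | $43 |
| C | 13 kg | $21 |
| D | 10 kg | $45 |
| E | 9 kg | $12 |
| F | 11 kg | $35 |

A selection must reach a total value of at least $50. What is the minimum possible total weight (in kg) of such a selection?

Subsets with value ≥ 50, sorted by total weight:
- A+D: weight 17, value 81
- A+F: weight 18, value 71
- D+E: weight 19, value 57
Minimum weight: 17 kg.

17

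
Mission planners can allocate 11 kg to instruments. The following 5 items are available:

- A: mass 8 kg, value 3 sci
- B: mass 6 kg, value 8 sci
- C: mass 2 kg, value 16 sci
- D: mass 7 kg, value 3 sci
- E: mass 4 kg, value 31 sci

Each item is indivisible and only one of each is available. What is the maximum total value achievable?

47 sci

Check high-value combinations within 11 kg:
- C+E: mass 2+4=6, value 16+31=47
- B+E: mass 6+4=10, value 8+31=39
- D+E: mass 7+4=11, value 3+31=34
- E: mass 4, value 31
Best: 47 sci.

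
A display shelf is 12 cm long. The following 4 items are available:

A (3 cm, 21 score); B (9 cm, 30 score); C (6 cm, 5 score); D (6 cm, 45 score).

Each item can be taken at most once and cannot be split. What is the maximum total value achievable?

66 score

Check high-value combinations within 12 cm:
- A+D: length 3+6=9, value 21+45=66
- A+B: length 3+9=12, value 21+30=51
- C+D: length 6+6=12, value 5+45=50
- D: length 6, value 45
Best: 66 score.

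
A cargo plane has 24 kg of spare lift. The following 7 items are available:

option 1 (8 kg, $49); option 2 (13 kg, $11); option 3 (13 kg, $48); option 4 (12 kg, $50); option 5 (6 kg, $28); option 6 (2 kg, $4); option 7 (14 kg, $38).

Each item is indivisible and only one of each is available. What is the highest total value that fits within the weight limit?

Check high-value combinations within 24 kg:
- option 1+option 4+option 6: weight 8+12+2=22, value 49+50+4=103
- option 1+option 3+option 6: weight 8+13+2=23, value 49+48+4=101
- option 1+option 4: weight 8+12=20, value 49+50=99
- option 1+option 3: weight 8+13=21, value 49+48=97
Best: $103.

$103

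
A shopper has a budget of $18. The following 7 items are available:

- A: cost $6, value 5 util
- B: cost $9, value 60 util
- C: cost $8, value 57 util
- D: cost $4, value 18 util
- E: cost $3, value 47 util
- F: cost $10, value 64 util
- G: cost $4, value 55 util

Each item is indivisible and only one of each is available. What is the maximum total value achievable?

Check high-value combinations within $18:
- E+F+G: cost 3+10+4=17, value 47+64+55=166
- B+E+G: cost 9+3+4=16, value 60+47+55=162
- C+E+G: cost 8+3+4=15, value 57+47+55=159
Best: 166 util.

166 util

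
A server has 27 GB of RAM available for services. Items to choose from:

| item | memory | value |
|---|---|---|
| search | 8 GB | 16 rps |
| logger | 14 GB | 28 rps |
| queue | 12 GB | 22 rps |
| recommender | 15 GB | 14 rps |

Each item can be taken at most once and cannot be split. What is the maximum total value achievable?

This is a 0/1 knapsack; check combinations near the capacity.
- logger+queue: memory 14+12=26, value 28+22=50
- search+logger: memory 8+14=22, value 16+28=44
- search+queue: memory 8+12=20, value 16+22=38
Best: 50 rps.

50 rps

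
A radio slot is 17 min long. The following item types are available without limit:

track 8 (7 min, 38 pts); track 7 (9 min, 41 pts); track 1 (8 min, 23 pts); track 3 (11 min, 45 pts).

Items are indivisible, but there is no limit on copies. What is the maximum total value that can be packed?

Best value-per-unit is track 8 at 38/7; filling with it alone gives 2×38 = 76.
Optimal mix: 1×track 8 + 1×track 7 → duration 16, value 79.

79 pts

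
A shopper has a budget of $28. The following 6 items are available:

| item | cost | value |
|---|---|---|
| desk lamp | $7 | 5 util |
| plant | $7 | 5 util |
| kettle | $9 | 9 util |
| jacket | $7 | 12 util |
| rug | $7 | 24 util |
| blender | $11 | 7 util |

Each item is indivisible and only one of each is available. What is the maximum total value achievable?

Check high-value combinations within $28:
- desk lamp+plant+jacket+rug: cost 7+7+7+7=28, value 5+5+12+24=46
- kettle+jacket+rug: cost 9+7+7=23, value 9+12+24=45
- jacket+rug+blender: cost 7+7+11=25, value 12+24+7=43
- desk lamp+jacket+rug: cost 7+7+7=21, value 5+12+24=41
- plant+jacket+rug: cost 7+7+7=21, value 5+12+24=41
Best: 46 util.

46 util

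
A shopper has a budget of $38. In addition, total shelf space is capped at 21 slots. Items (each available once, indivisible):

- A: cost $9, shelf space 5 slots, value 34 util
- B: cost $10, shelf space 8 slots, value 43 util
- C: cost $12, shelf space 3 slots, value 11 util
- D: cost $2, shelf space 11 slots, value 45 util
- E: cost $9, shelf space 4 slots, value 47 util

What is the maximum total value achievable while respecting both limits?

Feasible sets respecting both limits:
- A+D+E: cost 20, shelf space 20, value 126
- A+B+E: cost 28, shelf space 17, value 124
- C+D+E: cost 23, shelf space 18, value 103
Best: 126 util.

126 util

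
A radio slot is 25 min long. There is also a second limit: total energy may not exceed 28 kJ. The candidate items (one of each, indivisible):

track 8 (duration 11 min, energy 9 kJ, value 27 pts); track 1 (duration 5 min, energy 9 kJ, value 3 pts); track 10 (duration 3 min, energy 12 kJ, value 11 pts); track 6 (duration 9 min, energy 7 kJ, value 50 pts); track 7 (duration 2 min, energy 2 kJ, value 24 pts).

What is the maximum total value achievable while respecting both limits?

101 pts

Feasible sets respecting both limits:
- track 8+track 6+track 7: duration 22, energy 18, value 101
- track 8+track 10+track 6: duration 23, energy 28, value 88
- track 10+track 6+track 7: duration 14, energy 21, value 85
- track 8+track 1+track 6: duration 25, energy 25, value 80
Best: 101 pts.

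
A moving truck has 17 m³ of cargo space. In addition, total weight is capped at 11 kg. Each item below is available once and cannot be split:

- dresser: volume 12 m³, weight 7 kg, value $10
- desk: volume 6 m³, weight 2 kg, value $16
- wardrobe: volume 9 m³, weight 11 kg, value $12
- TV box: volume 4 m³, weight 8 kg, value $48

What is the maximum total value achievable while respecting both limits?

$64

Feasible sets respecting both limits:
- desk+TV box: volume 10, weight 10, value 64
- TV box: volume 4, weight 8, value 48
- desk: volume 6, weight 2, value 16
- wardrobe: volume 9, weight 11, value 12
Best: $64.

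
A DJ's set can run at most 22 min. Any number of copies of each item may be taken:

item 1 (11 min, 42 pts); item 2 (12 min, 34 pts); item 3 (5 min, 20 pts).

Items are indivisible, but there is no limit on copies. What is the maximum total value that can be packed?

84 pts

Best value-per-unit is item 3 at 20/5; filling with it alone gives 4×20 = 80.
Optimal mix: 2×item 1 → duration 22, value 84.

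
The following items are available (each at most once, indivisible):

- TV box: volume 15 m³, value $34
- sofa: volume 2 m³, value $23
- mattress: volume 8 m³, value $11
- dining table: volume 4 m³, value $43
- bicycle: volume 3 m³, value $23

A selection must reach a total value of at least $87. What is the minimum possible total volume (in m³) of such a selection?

Subsets with value ≥ 87, sorted by total volume:
- sofa+dining table+bicycle: volume 9, value 89
- sofa+mattress+dining table+bicycle: volume 17, value 100
- TV box+sofa+dining table: volume 21, value 100
- TV box+dining table+bicycle: volume 22, value 100
Minimum volume: 9 m³.

9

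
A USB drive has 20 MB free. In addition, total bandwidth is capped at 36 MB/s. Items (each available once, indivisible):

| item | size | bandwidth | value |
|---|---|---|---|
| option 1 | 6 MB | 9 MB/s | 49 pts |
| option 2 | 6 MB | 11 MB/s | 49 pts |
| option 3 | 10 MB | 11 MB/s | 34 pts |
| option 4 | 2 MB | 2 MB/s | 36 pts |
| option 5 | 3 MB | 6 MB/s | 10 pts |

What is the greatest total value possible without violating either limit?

Feasible sets respecting both limits:
- option 1+option 2+option 4+option 5: size 17, bandwidth 28, value 144
- option 1+option 2+option 4: size 14, bandwidth 22, value 134
- option 1+option 3+option 4: size 18, bandwidth 22, value 119
Best: 144 pts.

144 pts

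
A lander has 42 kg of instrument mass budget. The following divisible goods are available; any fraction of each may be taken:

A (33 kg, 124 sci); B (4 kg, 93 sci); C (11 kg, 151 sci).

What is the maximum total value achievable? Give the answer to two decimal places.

345.45

Take in order of value per unit:
- B (93/4 per unit): all 4 → value 93, running total 93.00
- C (151/11 per unit): all 11 → value 151, running total 244.00
- A (124/33 per unit): 27 of 33 → value 27×124/33 = 101.4545, running total 345.45
Total 345.45.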